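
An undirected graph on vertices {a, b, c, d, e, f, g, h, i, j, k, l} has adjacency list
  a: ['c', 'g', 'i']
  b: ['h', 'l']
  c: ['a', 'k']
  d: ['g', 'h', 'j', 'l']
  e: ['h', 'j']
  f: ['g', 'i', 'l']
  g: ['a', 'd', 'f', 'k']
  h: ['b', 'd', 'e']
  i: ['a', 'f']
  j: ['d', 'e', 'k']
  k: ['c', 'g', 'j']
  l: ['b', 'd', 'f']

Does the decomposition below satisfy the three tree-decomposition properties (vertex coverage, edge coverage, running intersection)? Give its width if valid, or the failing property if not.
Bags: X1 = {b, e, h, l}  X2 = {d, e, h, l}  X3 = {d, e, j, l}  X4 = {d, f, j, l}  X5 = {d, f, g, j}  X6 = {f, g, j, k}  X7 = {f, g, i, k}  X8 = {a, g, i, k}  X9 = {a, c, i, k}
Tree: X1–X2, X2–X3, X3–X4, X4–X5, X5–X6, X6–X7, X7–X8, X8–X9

Yes; width 3.

Every vertex of G appears in some bag (union = {a, b, c, d, e, f, g, h, i, j, k, l}); every edge is covered by a bag; and for each vertex v the set of bags containing v is connected in the bag tree. The decomposition is therefore valid. The largest bag has 4 vertices, so the width is 3.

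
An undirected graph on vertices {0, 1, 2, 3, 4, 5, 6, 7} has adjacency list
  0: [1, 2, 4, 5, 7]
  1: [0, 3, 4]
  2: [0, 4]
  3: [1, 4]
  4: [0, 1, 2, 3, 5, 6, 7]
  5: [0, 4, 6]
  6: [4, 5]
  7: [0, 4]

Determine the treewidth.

2

A width-2 tree decomposition is:
Bags: B1 = {0, 2, 4}  B2 = {0, 1, 4}  B3 = {1, 3, 4}  B4 = {0, 4, 5}  B5 = {4, 5, 6}  B6 = {0, 4, 7}
Tree: B1–B2, B2–B3, B2–B4, B4–B5, B1–B6
Every bag has size at most 3, so the width is 3 − 1 = 2 and tw(G) ≤ 2. Conversely, {0, 1, 4} is a clique of size 3, and the vertices of any clique must share a bag in every tree decomposition; so some bag has ≥ 3 vertices and tw(G) ≥ 2. The upper and lower bounds meet at 2, so that is the treewidth.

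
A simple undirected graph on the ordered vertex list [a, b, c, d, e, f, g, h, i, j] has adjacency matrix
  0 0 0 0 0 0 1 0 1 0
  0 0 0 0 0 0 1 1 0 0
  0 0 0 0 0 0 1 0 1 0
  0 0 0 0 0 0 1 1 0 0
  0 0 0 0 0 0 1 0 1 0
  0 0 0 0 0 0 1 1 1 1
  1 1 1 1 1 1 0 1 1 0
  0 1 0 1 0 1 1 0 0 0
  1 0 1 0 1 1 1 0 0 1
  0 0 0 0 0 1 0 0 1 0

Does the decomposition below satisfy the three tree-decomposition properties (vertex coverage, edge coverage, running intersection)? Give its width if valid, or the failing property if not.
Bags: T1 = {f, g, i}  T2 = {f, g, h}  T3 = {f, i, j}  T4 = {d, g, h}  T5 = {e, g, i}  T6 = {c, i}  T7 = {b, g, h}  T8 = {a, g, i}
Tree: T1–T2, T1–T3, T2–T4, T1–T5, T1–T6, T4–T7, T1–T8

No — edge (g,c) lies in no bag.

A tree decomposition must satisfy three properties: every vertex lies in some bag; for every edge, both endpoints lie together in some bag; and for every vertex, the bags containing it form a connected subtree. Here edge (g,c) lies in no bag, so the decomposition is invalid.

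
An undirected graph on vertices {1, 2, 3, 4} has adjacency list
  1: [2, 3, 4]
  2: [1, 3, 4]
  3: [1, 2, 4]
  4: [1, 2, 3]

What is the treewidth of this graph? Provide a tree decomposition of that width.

Treewidth 3.
Bags: B1 = {1, 2, 3, 4}
Tree: (single bag)

With just one bag of size 4, the width is 4 − 1 = 3, so tw(G) ≤ 3. On the other hand G contains the 4-clique {1, 2, 3, 4}. A clique must lie in a single bag of any decomposition, so no decomposition can have width below 3. Hence tw(G) = 3 exactly.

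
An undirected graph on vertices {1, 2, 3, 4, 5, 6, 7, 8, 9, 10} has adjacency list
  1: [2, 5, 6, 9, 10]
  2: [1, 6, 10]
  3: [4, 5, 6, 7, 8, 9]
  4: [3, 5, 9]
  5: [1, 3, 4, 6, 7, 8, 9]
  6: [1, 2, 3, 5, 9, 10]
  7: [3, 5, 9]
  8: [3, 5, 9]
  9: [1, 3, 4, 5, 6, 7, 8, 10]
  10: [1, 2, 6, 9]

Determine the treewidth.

A width-3 tree decomposition is:
Bags: B1 = {3, 5, 7, 9}  B2 = {3, 5, 6, 9}  B3 = {3, 4, 5, 9}  B4 = {1, 5, 6, 9}  B5 = {3, 5, 8, 9}  B6 = {1, 6, 9, 10}  B7 = {1, 2, 6, 10}
Tree: B1–B2, B2–B3, B2–B4, B2–B5, B4–B6, B6–B7
The largest bag has 4 vertices, giving width 3; this decomposition certifies tw(G) ≤ 3. Conversely, {1, 6, 9, 10} is a clique of size 4, and the vertices of any clique must share a bag in every tree decomposition; so some bag has ≥ 4 vertices and tw(G) ≥ 3. Therefore the treewidth is 3.

3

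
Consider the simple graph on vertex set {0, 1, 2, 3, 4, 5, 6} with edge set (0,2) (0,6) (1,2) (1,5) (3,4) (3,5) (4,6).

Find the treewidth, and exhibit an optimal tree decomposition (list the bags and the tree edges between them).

Treewidth 2.
One such decomposition:
Bags: B1 = {3, 4, 5}  B2 = {4, 5, 6}  B3 = {0, 5, 6}  B4 = {0, 2, 5}  B5 = {1, 2, 5}
Tree: B1–B2, B2–B3, B3–B4, B4–B5

Every bag has size at most 3, so the width is 3 − 1 = 2 and tw(G) ≤ 2. The edges 5–3–4–6–0–2–1–5 form a cycle, so G is not a tree and its treewidth is at least 2. The upper and lower bounds meet at 2, so that is the treewidth.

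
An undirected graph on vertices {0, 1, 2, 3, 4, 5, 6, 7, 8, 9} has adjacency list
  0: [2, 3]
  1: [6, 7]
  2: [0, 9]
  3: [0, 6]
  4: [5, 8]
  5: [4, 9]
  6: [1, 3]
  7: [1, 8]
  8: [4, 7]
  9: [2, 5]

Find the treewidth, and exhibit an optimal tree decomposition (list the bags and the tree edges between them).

Treewidth 2.
One optimal decomposition is:
Bags: B1 = {4, 5, 9}  B2 = {2, 4, 9}  B3 = {0, 2, 4}  B4 = {0, 3, 4}  B5 = {3, 4, 6}  B6 = {1, 4, 6}  B7 = {1, 4, 7}  B8 = {4, 7, 8}
Tree: B1–B2, B2–B3, B3–B4, B4–B5, B5–B6, B6–B7, B7–B8

Each bag holds 3 vertices, so the decomposition has width 2, which upper-bounds the treewidth. Since 4–5–9–2–0–3–6–1–7–8–4 is a cycle in G, G is not acyclic. Forests are exactly the graphs of treewidth ≤ 1, so tw(G) ≥ 2. The upper and lower bounds meet at 2, so that is the treewidth.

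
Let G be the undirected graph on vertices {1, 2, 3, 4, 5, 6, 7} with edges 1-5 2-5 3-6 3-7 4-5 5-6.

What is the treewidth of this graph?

1

A width-1 tree decomposition is:
Bags: B1 = {3, 6}  B2 = {5, 6}  B3 = {2, 5}  B4 = {4, 5}  B5 = {3, 7}  B6 = {1, 5}
Tree: B1–B2, B2–B3, B3–B4, B1–B5, B4–B6
The largest bag has 2 vertices, giving width 1; this decomposition certifies tw(G) ≤ 1. Any graph with an edge has treewidth ≥ 1, and G has the edge 6–3. Combining the bounds, tw(G) = 1.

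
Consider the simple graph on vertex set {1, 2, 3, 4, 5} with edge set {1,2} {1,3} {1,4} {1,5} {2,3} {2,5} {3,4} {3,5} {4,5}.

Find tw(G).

3

A width-3 tree decomposition is:
Bags: B1 = {1, 2, 3, 5}  B2 = {1, 3, 4, 5}
Tree: B1–B2
The largest bag has 4 vertices, giving width 3; this decomposition certifies tw(G) ≤ 3. For the lower bound, the 4 vertices {1, 2, 3, 5} are pairwise adjacent, and any tree decomposition puts a clique entirely inside one bag — forcing width ≥ 3. Combining the bounds, tw(G) = 3.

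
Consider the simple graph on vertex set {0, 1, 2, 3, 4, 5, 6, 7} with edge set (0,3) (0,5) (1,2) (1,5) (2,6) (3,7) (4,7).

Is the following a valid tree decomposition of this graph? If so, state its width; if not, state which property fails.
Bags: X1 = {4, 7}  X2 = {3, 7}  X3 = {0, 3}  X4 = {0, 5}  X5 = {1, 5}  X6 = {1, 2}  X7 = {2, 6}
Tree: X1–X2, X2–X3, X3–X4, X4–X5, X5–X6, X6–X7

Yes; width 1.

Checking the three conditions: (i) the bags cover all of {0, 1, 2, 3, 4, 5, 6, 7}; (ii) for each edge, some bag contains both endpoints; (iii) the bags containing any fixed vertex form a subtree. All hold, so the decomposition is valid with width 2 − 1 = 1.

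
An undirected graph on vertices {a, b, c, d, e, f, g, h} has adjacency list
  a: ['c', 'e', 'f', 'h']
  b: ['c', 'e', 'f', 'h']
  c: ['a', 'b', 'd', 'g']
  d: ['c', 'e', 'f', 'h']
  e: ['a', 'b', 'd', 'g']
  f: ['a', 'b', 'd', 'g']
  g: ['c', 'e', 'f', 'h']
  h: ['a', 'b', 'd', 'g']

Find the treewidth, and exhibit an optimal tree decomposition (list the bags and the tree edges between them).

Treewidth 4.
One optimal decomposition is:
Bags: B1 = {c, d, e, f, h}  B2 = {a, c, e, f, h}  B3 = {c, e, f, g, h}  B4 = {b, c, e, f, h}
Tree: B1–B2, B2–B3, B3–B4

Every bag has size at most 5, so the width is 5 − 1 = 4 and tw(G) ≤ 4. For the lower bound: the 5 vertex sets {d,h}, {a,f}, {e,g}, {c}, {b} are disjoint, each induces a connected subgraph, and every pair is joined by at least one edge of G. Contracting each set to a single vertex therefore yields K_{5} as a minor, and since treewidth is minor-monotone, tw(G) ≥ tw(K_{5}) = 4. The upper and lower bounds meet at 4, so that is the treewidth.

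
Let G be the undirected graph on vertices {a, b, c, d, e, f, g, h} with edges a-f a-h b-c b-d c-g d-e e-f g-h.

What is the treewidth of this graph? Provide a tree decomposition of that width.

Treewidth 2.
Bags: B1 = {d, e, f}  B2 = {a, d, f}  B3 = {a, d, h}  B4 = {d, g, h}  B5 = {c, d, g}  B6 = {b, c, d}
Tree: B1–B2, B2–B3, B3–B4, B4–B5, B5–B6

Each bag holds 3 vertices, so the decomposition has width 2, which upper-bounds the treewidth. For the lower bound, G contains the cycle d–e–f–a–h–g–c–b–d, so G is not a forest; only forests have treewidth ≤ 1, hence tw(G) ≥ 2. Therefore the treewidth is 2.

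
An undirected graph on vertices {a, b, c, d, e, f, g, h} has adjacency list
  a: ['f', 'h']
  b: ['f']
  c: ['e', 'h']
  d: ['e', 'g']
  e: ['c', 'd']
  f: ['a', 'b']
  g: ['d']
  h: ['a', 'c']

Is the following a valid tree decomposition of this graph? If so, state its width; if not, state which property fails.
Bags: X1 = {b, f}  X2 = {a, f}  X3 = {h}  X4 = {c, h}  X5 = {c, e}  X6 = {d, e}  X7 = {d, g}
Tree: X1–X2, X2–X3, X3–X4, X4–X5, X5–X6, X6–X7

A tree decomposition must satisfy three properties: every vertex lies in some bag; for every edge, both endpoints lie together in some bag; and for every vertex, the bags containing it form a connected subtree. Here edge (a,h) lies in no bag, so the decomposition is invalid.

No — edge (a,h) lies in no bag.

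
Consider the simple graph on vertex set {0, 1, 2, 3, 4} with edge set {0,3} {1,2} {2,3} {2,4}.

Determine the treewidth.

1

A width-1 tree decomposition is:
Bags: B1 = {1, 2}  B2 = {2, 4}  B3 = {2, 3}  B4 = {0, 3}
Tree: B1–B2, B1–B3, B3–B4
Every bag has size at most 2, so the width is 2 − 1 = 1 and tw(G) ≤ 1. Any graph with an edge has treewidth ≥ 1, and G has the edge 2–1. Combining the bounds, tw(G) = 1.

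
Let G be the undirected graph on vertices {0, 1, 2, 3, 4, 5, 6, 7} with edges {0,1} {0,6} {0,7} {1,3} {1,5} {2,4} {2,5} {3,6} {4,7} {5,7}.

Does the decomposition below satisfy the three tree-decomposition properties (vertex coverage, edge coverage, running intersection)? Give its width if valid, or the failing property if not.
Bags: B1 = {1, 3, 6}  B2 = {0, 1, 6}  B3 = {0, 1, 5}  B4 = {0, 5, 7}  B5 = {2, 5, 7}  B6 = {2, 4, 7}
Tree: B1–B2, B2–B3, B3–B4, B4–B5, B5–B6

Yes; width 2.

Checking the three conditions: (i) the bags cover all of {0, 1, 2, 3, 4, 5, 6, 7}; (ii) for each edge, some bag contains both endpoints; (iii) the bags containing any fixed vertex form a subtree. All hold, so the decomposition is valid with width 3 − 1 = 2.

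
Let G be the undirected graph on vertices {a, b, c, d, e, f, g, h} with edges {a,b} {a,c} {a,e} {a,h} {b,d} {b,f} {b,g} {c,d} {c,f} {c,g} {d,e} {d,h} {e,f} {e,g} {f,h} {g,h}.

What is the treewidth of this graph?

4

A width-4 tree decomposition is:
Bags: B1 = {b, c, d, e, h}  B2 = {b, c, e, f, h}  B3 = {b, c, e, g, h}  B4 = {a, b, c, e, h}
Tree: B1–B2, B2–B3, B3–B4
Every bag has size at most 5, so the width is 5 − 1 = 4 and tw(G) ≤ 4. For the lower bound: the 5 vertex sets {d,h}, {c,f}, {e,g}, {b}, {a} are disjoint, each induces a connected subgraph, and every pair is joined by at least one edge of G. Contracting each set to a single vertex therefore yields K_{5} as a minor, and since treewidth is minor-monotone, tw(G) ≥ tw(K_{5}) = 4. Hence tw(G) = 4 exactly.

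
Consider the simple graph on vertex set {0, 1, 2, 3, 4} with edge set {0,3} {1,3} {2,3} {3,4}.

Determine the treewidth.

A width-1 tree decomposition is:
Bags: B1 = {1, 3}  B2 = {2, 3}  B3 = {3, 4}  B4 = {0, 3}
Tree: B1–B2, B2–B3, B3–B4
Each bag holds 2 vertices, so the decomposition has width 1, which upper-bounds the treewidth. G has an edge, so its treewidth is at least 1. Therefore the treewidth is 1.

1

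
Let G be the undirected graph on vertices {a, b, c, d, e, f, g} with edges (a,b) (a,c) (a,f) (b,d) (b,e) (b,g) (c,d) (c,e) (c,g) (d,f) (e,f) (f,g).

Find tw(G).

A width-3 tree decomposition is:
Bags: B1 = {b, c, e, f}  B2 = {a, b, c, f}  B3 = {b, c, f, g}  B4 = {b, c, d, f}
Tree: B1–B2, B2–B3, B3–B4
Every bag has size at most 4, so the width is 4 − 1 = 3 and tw(G) ≤ 3. For the lower bound: the 4 vertex sets {c,e}, {a,f}, {b}, {g} are disjoint, each induces a connected subgraph, and every pair is joined by at least one edge of G. Contracting each set to a single vertex therefore yields K_{4} as a minor, and since treewidth is minor-monotone, tw(G) ≥ tw(K_{4}) = 3. The upper and lower bounds meet at 3, so that is the treewidth.

3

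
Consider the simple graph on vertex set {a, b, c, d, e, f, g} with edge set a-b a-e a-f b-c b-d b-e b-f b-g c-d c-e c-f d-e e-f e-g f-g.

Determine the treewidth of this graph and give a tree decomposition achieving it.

The largest bag has 4 vertices, giving width 3; this decomposition certifies tw(G) ≤ 3. Conversely, {b, c, d, e} is a clique of size 4, and the vertices of any clique must share a bag in every tree decomposition; so some bag has ≥ 4 vertices and tw(G) ≥ 3. Therefore the treewidth is 3.

Treewidth 3.
One such decomposition:
Bags: B1 = {a, b, e, f}  B2 = {b, c, e, f}  B3 = {b, c, d, e}  B4 = {b, e, f, g}
Tree: B1–B2, B2–B3, B2–B4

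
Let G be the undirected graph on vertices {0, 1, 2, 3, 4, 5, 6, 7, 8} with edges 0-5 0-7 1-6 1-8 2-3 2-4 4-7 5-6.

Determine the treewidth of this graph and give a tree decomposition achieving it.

Treewidth 1.
One optimal decomposition is:
Bags: B1 = {2, 3}  B2 = {2, 4}  B3 = {4, 7}  B4 = {0, 7}  B5 = {0, 5}  B6 = {5, 6}  B7 = {1, 6}  B8 = {1, 8}
Tree: B1–B2, B2–B3, B3–B4, B4–B5, B5–B6, B6–B7, B7–B8

Every bag has size at most 2, so the width is 2 − 1 = 1 and tw(G) ≤ 1. G has an edge, so its treewidth is at least 1. The upper and lower bounds meet at 1, so that is the treewidth.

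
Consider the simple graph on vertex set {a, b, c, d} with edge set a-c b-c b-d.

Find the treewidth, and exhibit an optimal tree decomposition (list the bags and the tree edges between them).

Treewidth 1.
One such decomposition:
Bags: B1 = {b, d}  B2 = {b, c}  B3 = {a, c}
Tree: B1–B2, B2–B3

The largest bag has 2 vertices, giving width 1; this decomposition certifies tw(G) ≤ 1. Since G has at least one edge (e.g. d–b), it is not an edgeless graph, so tw(G) ≥ 1. The upper and lower bounds meet at 1, so that is the treewidth.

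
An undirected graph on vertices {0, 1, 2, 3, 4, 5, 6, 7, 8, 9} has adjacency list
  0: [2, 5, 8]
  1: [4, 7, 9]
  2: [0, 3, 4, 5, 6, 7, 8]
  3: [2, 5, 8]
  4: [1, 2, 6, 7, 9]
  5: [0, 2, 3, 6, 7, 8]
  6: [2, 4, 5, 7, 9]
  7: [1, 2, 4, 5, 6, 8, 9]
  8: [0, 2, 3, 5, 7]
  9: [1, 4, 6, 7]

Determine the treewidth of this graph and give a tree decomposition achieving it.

The largest bag has 4 vertices, giving width 3; this decomposition certifies tw(G) ≤ 3. For the lower bound, the 4 vertices {1, 4, 7, 9} are pairwise adjacent, and any tree decomposition puts a clique entirely inside one bag — forcing width ≥ 3. Therefore the treewidth is 3.

Treewidth 3.
One such decomposition:
Bags: B1 = {2, 4, 6, 7}  B2 = {2, 5, 6, 7}  B3 = {2, 5, 7, 8}  B4 = {2, 3, 5, 8}  B5 = {0, 2, 5, 8}  B6 = {4, 6, 7, 9}  B7 = {1, 4, 7, 9}
Tree: B1–B2, B2–B3, B3–B4, B4–B5, B1–B6, B6–B7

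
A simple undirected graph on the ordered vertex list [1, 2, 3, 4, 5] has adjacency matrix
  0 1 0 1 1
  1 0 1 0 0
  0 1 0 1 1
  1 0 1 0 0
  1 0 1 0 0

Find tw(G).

2

A width-2 tree decomposition is:
Bags: B1 = {1, 3, 4}  B2 = {1, 3, 5}  B3 = {1, 2, 3}
Tree: B1–B2, B2–B3
Each bag holds 3 vertices, so the decomposition has width 2, which upper-bounds the treewidth. The edges 1–4–3–5–1 form a cycle, so G is not a tree and its treewidth is at least 2. Therefore the treewidth is 2.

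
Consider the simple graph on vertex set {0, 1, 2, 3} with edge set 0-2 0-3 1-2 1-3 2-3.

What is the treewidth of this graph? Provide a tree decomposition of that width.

Each bag holds 3 vertices, so the decomposition has width 2, which upper-bounds the treewidth. Conversely, {0, 2, 3} is a clique of size 3, and the vertices of any clique must share a bag in every tree decomposition; so some bag has ≥ 3 vertices and tw(G) ≥ 2. Combining the bounds, tw(G) = 2.

Treewidth 2.
One such decomposition:
Bags: B1 = {1, 2, 3}  B2 = {0, 2, 3}
Tree: B1–B2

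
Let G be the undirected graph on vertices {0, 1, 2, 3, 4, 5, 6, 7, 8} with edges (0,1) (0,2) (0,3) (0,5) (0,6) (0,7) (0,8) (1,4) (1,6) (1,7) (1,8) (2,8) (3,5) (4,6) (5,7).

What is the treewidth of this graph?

A width-2 tree decomposition is:
Bags: B1 = {0, 1, 6}  B2 = {0, 1, 7}  B3 = {0, 1, 8}  B4 = {1, 4, 6}  B5 = {0, 2, 8}  B6 = {0, 5, 7}  B7 = {0, 3, 5}
Tree: B1–B2, B2–B3, B1–B4, B3–B5, B2–B6, B6–B7
Every bag has size at most 3, so the width is 3 − 1 = 2 and tw(G) ≤ 2. Conversely, {0, 1, 8} is a clique of size 3, and the vertices of any clique must share a bag in every tree decomposition; so some bag has ≥ 3 vertices and tw(G) ≥ 2. The upper and lower bounds meet at 2, so that is the treewidth.

2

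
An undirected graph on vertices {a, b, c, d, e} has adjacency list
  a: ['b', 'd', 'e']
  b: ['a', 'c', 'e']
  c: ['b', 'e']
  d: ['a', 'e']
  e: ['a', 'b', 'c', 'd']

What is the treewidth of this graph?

2

A width-2 tree decomposition is:
Bags: B1 = {a, b, e}  B2 = {a, d, e}  B3 = {b, c, e}
Tree: B1–B2, B1–B3
Every bag has size at most 3, so the width is 3 − 1 = 2 and tw(G) ≤ 2. Conversely, {b, c, e} is a clique of size 3, and the vertices of any clique must share a bag in every tree decomposition; so some bag has ≥ 3 vertices and tw(G) ≥ 2. The upper and lower bounds meet at 2, so that is the treewidth.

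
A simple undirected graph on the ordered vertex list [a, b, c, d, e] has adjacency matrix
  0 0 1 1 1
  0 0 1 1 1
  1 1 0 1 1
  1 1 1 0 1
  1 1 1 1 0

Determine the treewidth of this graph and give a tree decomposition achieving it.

Each bag holds 4 vertices, so the decomposition has width 3, which upper-bounds the treewidth. Conversely, {a, c, d, e} is a clique of size 4, and the vertices of any clique must share a bag in every tree decomposition; so some bag has ≥ 4 vertices and tw(G) ≥ 3. Hence tw(G) = 3 exactly.

Treewidth 3.
Bags: B1 = {a, c, d, e}  B2 = {b, c, d, e}
Tree: B1–B2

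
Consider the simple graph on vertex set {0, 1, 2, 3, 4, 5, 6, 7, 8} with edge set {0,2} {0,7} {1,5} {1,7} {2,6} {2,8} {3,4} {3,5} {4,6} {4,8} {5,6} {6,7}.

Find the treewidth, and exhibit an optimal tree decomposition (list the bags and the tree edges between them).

Every bag has size at most 4, so the width is 4 − 1 = 3 and tw(G) ≤ 3. For the lower bound: the 4 vertex sets {1,3,5}, {7}, {6}, {0,2,4,8} are disjoint, each induces a connected subgraph, and every pair is joined by at least one edge of G. Contracting each set to a single vertex therefore yields K_{4} as a minor, and since treewidth is minor-monotone, tw(G) ≥ tw(K_{4}) = 3. The upper and lower bounds meet at 3, so that is the treewidth.

Treewidth 3.
Bags: B1 = {1, 3, 5, 7}  B2 = {3, 5, 6, 7}  B3 = {3, 4, 6, 7}  B4 = {0, 4, 6, 7}  B5 = {0, 2, 4, 6}  B6 = {0, 2, 4, 8}
Tree: B1–B2, B2–B3, B3–B4, B4–B5, B5–B6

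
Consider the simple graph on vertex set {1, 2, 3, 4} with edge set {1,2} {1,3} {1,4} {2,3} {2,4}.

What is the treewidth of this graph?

A width-2 tree decomposition is:
Bags: B1 = {1, 2, 4}  B2 = {1, 2, 3}
Tree: B1–B2
The largest bag has 3 vertices, giving width 2; this decomposition certifies tw(G) ≤ 2. On the other hand G contains the 3-clique {1, 2, 3}. A clique must lie in a single bag of any decomposition, so no decomposition can have width below 2. Hence tw(G) = 2 exactly.

2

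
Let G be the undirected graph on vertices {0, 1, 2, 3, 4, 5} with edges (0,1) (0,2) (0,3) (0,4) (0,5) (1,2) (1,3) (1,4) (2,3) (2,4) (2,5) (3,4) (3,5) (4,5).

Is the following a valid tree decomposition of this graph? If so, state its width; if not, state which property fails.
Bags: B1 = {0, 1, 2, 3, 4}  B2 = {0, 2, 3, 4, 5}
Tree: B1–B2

Yes; width 4.

Every vertex of G appears in some bag (union = {0, 1, 2, 3, 4, 5}); every edge is covered by a bag; and for each vertex v the set of bags containing v is connected in the bag tree. The decomposition is therefore valid. The largest bag has 5 vertices, so the width is 4.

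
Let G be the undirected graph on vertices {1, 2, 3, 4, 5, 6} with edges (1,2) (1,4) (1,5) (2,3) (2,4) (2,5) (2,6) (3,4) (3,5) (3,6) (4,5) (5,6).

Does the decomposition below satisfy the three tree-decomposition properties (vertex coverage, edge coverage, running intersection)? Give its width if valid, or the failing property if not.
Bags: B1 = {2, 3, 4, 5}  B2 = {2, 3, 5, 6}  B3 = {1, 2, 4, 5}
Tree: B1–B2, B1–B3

Every vertex of G appears in some bag (union = {1, 2, 3, 4, 5, 6}); every edge is covered by a bag; and for each vertex v the set of bags containing v is connected in the bag tree. The decomposition is therefore valid. The largest bag has 4 vertices, so the width is 3.

Yes; width 3.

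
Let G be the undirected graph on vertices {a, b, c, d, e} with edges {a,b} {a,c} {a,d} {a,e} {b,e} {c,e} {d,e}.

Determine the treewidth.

2

A width-2 tree decomposition is:
Bags: B1 = {a, b, e}  B2 = {a, d, e}  B3 = {a, c, e}
Tree: B1–B2, B2–B3
Every bag has size at most 3, so the width is 3 − 1 = 2 and tw(G) ≤ 2. For the lower bound, the 3 vertices {a, d, e} are pairwise adjacent, and any tree decomposition puts a clique entirely inside one bag — forcing width ≥ 2. Therefore the treewidth is 2.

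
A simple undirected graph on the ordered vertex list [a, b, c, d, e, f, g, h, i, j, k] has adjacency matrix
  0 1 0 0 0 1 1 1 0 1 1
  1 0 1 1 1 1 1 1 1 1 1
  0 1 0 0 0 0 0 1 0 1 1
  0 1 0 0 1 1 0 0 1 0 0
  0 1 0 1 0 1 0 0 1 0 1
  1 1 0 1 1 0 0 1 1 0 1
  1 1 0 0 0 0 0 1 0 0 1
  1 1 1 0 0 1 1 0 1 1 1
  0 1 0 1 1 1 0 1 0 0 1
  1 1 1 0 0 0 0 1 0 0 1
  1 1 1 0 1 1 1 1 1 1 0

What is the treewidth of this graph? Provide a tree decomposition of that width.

Every bag has size at most 5, so the width is 5 − 1 = 4 and tw(G) ≤ 4. Conversely, {b, d, e, f, i} is a clique of size 5, and the vertices of any clique must share a bag in every tree decomposition; so some bag has ≥ 5 vertices and tw(G) ≥ 4. The upper and lower bounds meet at 4, so that is the treewidth.

Treewidth 4.
One such decomposition:
Bags: B1 = {b, e, f, i, k}  B2 = {b, f, h, i, k}  B3 = {a, b, f, h, k}  B4 = {a, b, g, h, k}  B5 = {a, b, h, j, k}  B6 = {b, c, h, j, k}  B7 = {b, d, e, f, i}
Tree: B1–B2, B2–B3, B3–B4, B3–B5, B5–B6, B1–B7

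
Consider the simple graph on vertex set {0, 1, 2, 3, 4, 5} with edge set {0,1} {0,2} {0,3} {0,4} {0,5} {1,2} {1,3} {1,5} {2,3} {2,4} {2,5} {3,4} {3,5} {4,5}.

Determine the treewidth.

4

A width-4 tree decomposition is:
Bags: B1 = {0, 2, 3, 4, 5}  B2 = {0, 1, 2, 3, 5}
Tree: B1–B2
The largest bag has 5 vertices, giving width 4; this decomposition certifies tw(G) ≤ 4. For the lower bound, the 5 vertices {0, 1, 2, 3, 5} are pairwise adjacent, and any tree decomposition puts a clique entirely inside one bag — forcing width ≥ 4. Hence tw(G) = 4 exactly.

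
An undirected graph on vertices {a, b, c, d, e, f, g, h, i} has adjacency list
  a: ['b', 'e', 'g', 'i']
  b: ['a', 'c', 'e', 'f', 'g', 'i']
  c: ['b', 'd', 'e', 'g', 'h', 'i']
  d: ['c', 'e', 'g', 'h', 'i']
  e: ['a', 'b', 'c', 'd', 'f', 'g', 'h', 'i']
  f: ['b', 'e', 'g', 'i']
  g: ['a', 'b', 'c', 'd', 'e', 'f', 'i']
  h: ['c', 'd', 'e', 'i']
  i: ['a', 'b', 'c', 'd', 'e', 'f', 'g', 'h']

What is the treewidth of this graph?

4

A width-4 tree decomposition is:
Bags: B1 = {c, d, e, g, i}  B2 = {c, d, e, h, i}  B3 = {b, c, e, g, i}  B4 = {a, b, e, g, i}  B5 = {b, e, f, g, i}
Tree: B1–B2, B1–B3, B3–B4, B3–B5
The largest bag has 5 vertices, giving width 4; this decomposition certifies tw(G) ≤ 4. For the lower bound, the 5 vertices {c, d, e, g, i} are pairwise adjacent, and any tree decomposition puts a clique entirely inside one bag — forcing width ≥ 4. Hence tw(G) = 4 exactly.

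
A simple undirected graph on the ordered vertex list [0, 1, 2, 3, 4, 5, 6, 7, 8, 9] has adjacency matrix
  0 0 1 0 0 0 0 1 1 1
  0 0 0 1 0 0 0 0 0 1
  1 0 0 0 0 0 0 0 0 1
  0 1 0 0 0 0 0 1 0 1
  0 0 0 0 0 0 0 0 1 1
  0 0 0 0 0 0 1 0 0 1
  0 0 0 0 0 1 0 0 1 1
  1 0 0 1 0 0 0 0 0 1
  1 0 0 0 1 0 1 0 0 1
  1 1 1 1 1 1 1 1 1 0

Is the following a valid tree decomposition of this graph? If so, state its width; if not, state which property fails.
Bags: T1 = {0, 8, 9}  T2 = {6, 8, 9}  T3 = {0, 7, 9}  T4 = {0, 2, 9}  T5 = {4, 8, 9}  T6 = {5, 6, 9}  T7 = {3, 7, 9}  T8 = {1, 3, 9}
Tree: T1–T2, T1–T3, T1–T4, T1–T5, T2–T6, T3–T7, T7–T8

Yes; width 2.

Vertex coverage: the bags together contain {0, 1, 2, 3, 4, 5, 6, 7, 8, 9}, the full vertex set. Edge coverage: each edge of G has both endpoints in at least one bag. Running intersection: for every vertex, the bags containing it form a connected subtree. All three properties hold, so this is a valid tree decomposition of width max|bag| − 1 = 2, and hence tw(G) ≤ 2.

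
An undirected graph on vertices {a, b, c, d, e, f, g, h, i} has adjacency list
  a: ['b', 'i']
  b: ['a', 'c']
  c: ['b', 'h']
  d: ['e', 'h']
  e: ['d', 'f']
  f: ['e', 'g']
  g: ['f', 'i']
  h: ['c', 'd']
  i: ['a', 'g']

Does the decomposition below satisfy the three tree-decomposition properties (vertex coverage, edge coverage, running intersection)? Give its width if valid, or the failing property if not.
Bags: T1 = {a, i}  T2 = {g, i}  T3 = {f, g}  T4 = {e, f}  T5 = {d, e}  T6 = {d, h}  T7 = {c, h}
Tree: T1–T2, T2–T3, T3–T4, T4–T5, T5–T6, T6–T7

No — vertex b appears in no bag.

A tree decomposition must satisfy three properties: every vertex lies in some bag; for every edge, both endpoints lie together in some bag; and for every vertex, the bags containing it form a connected subtree. Here vertex b appears in no bag, so the decomposition is invalid.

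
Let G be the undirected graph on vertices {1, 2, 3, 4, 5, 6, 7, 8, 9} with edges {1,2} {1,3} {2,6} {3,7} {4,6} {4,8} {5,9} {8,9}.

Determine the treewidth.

A width-1 tree decomposition is:
Bags: B1 = {3, 7}  B2 = {1, 3}  B3 = {1, 2}  B4 = {2, 6}  B5 = {4, 6}  B6 = {4, 8}  B7 = {8, 9}  B8 = {5, 9}
Tree: B1–B2, B2–B3, B3–B4, B4–B5, B5–B6, B6–B7, B7–B8
Each bag holds 2 vertices, so the decomposition has width 1, which upper-bounds the treewidth. Any graph with an edge has treewidth ≥ 1, and G has the edge 7–3. Combining the bounds, tw(G) = 1.

1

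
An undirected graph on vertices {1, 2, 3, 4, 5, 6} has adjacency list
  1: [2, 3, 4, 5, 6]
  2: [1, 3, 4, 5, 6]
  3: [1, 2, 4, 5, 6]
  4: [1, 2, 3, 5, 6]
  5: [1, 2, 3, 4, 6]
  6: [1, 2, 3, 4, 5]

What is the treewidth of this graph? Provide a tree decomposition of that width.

A single bag containing all 6 vertices is trivially a valid decomposition of width 5. For the lower bound, the 6 vertices {1, 2, 3, 4, 5, 6} are pairwise adjacent, and any tree decomposition puts a clique entirely inside one bag — forcing width ≥ 5. Hence tw(G) = 5 exactly.

Treewidth 5.
One optimal decomposition is:
Bags: B1 = {1, 2, 3, 4, 5, 6}
Tree: (single bag)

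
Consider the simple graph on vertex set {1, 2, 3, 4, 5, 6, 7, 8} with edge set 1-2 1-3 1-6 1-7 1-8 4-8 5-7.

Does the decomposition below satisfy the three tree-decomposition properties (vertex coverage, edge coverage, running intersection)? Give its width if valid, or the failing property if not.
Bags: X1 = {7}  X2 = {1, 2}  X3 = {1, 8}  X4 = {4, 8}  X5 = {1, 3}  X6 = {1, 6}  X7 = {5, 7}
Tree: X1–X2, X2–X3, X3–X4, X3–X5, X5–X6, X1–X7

No — edge (1,7) lies in no bag.

A tree decomposition must satisfy three properties: every vertex lies in some bag; for every edge, both endpoints lie together in some bag; and for every vertex, the bags containing it form a connected subtree. Here edge (1,7) lies in no bag, so the decomposition is invalid.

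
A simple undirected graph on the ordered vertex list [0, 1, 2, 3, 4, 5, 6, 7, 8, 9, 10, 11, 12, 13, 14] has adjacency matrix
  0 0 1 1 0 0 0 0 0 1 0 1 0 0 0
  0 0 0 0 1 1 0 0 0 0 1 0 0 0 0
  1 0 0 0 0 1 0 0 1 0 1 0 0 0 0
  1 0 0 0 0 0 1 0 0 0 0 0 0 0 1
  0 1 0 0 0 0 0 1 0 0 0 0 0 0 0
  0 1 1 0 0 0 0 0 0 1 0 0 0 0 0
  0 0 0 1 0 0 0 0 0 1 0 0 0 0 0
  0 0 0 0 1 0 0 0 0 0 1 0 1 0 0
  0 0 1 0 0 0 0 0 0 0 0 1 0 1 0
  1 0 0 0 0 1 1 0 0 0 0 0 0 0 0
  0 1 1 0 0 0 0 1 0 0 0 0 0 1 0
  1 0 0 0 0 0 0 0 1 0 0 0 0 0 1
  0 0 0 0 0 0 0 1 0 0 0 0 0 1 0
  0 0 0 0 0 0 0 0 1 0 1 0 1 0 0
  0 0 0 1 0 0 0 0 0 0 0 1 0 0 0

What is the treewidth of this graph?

A width-3 tree decomposition is:
Bags: B1 = {3, 6, 11, 14}  B2 = {0, 3, 6, 11}  B3 = {0, 6, 9, 11}  B4 = {0, 8, 9, 11}  B5 = {0, 2, 8, 9}  B6 = {2, 5, 8, 9}  B7 = {2, 5, 8, 13}  B8 = {2, 5, 10, 13}  B9 = {1, 5, 10, 13}  B10 = {1, 10, 12, 13}  B11 = {1, 7, 10, 12}  B12 = {1, 4, 7, 12}
Tree: B1–B2, B2–B3, B3–B4, B4–B5, B5–B6, B6–B7, B7–B8, B8–B9, B9–B10, B10–B11, B11–B12
The largest bag has 4 vertices, giving width 3; this decomposition certifies tw(G) ≤ 3. For the lower bound: the 4 vertex sets {3,6,14}, {11}, {0}, {2,5,8,9} are disjoint, each induces a connected subgraph, and every pair is joined by at least one edge of G. Contracting each set to a single vertex therefore yields K_{4} as a minor, and since treewidth is minor-monotone, tw(G) ≥ tw(K_{4}) = 3. Therefore the treewidth is 3.

3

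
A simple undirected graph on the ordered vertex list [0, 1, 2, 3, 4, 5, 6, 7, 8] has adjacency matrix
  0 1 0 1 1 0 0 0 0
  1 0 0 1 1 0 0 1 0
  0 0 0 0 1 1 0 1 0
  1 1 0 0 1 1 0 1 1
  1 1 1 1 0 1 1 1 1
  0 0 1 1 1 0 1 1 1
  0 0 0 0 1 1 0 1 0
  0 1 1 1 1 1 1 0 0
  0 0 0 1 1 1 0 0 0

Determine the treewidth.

A width-3 tree decomposition is:
Bags: B1 = {1, 3, 4, 7}  B2 = {0, 1, 3, 4}  B3 = {3, 4, 5, 7}  B4 = {3, 4, 5, 8}  B5 = {4, 5, 6, 7}  B6 = {2, 4, 5, 7}
Tree: B1–B2, B1–B3, B3–B4, B3–B5, B3–B6
The largest bag has 4 vertices, giving width 3; this decomposition certifies tw(G) ≤ 3. On the other hand G contains the 4-clique {2, 4, 5, 7}. A clique must lie in a single bag of any decomposition, so no decomposition can have width below 3. The upper and lower bounds meet at 3, so that is the treewidth.

3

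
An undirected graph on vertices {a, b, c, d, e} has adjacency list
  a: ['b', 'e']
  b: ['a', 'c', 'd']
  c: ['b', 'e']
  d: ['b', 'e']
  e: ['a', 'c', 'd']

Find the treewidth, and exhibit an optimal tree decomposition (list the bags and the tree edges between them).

Treewidth 2.
One optimal decomposition is:
Bags: B1 = {b, d, e}  B2 = {b, c, e}  B3 = {a, b, e}
Tree: B1–B2, B2–B3

Every bag has size at most 3, so the width is 3 − 1 = 2 and tw(G) ≤ 2. The edges d–b–c–e–d form a cycle, so G is not a tree and its treewidth is at least 2. Hence tw(G) = 2 exactly.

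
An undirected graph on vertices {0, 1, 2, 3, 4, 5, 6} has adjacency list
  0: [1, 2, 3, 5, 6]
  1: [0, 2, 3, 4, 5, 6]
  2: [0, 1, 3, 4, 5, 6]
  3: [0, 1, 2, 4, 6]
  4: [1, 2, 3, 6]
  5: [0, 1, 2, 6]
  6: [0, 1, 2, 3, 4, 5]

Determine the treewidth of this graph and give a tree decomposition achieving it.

Treewidth 4.
One such decomposition:
Bags: B1 = {0, 1, 2, 3, 6}  B2 = {0, 1, 2, 5, 6}  B3 = {1, 2, 3, 4, 6}
Tree: B1–B2, B1–B3

The largest bag has 5 vertices, giving width 4; this decomposition certifies tw(G) ≤ 4. For the lower bound, the 5 vertices {0, 1, 2, 3, 6} are pairwise adjacent, and any tree decomposition puts a clique entirely inside one bag — forcing width ≥ 4. Combining the bounds, tw(G) = 4.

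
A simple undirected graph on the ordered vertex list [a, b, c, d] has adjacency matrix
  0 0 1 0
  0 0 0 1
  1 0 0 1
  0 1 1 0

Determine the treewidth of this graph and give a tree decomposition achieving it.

Treewidth 1.
One optimal decomposition is:
Bags: B1 = {b, d}  B2 = {c, d}  B3 = {a, c}
Tree: B1–B2, B2–B3

Each bag holds 2 vertices, so the decomposition has width 1, which upper-bounds the treewidth. G has an edge, so its treewidth is at least 1. Combining the bounds, tw(G) = 1.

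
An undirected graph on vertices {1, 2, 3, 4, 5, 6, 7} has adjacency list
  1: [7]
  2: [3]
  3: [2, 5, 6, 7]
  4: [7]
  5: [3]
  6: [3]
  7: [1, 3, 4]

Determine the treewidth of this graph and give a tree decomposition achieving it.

Each bag holds 2 vertices, so the decomposition has width 1, which upper-bounds the treewidth. G has an edge, so its treewidth is at least 1. Combining the bounds, tw(G) = 1.

Treewidth 1.
One such decomposition:
Bags: B1 = {3, 5}  B2 = {3, 7}  B3 = {4, 7}  B4 = {2, 3}  B5 = {3, 6}  B6 = {1, 7}
Tree: B1–B2, B2–B3, B1–B4, B4–B5, B3–B6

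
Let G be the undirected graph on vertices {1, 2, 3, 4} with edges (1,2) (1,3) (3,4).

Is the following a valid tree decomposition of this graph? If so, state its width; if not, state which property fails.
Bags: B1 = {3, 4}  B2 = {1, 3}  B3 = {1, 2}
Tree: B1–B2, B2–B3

Vertex coverage: the bags together contain {1, 2, 3, 4}, the full vertex set. Edge coverage: each edge of G has both endpoints in at least one bag. Running intersection: for every vertex, the bags containing it form a connected subtree. All three properties hold, so this is a valid tree decomposition of width max|bag| − 1 = 1, and hence tw(G) ≤ 1.

Yes; width 1.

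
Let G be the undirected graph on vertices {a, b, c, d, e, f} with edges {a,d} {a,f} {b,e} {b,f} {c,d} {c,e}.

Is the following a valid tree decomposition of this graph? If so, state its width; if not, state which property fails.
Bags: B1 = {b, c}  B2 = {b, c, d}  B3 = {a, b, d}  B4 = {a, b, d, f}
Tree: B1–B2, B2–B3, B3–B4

No — vertex e appears in no bag.

A tree decomposition must satisfy three properties: every vertex lies in some bag; for every edge, both endpoints lie together in some bag; and for every vertex, the bags containing it form a connected subtree. Here vertex e appears in no bag, so the decomposition is invalid.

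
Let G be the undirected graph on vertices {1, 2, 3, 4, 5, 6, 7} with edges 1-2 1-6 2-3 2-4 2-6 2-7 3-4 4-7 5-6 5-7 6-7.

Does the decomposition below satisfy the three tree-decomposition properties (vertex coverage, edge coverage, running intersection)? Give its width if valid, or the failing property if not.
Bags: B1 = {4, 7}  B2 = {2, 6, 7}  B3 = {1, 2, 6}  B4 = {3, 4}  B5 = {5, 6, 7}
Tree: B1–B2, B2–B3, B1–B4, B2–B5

A tree decomposition must satisfy three properties: every vertex lies in some bag; for every edge, both endpoints lie together in some bag; and for every vertex, the bags containing it form a connected subtree. Here edge (2,4) lies in no bag, so the decomposition is invalid.

No — edge (2,4) lies in no bag.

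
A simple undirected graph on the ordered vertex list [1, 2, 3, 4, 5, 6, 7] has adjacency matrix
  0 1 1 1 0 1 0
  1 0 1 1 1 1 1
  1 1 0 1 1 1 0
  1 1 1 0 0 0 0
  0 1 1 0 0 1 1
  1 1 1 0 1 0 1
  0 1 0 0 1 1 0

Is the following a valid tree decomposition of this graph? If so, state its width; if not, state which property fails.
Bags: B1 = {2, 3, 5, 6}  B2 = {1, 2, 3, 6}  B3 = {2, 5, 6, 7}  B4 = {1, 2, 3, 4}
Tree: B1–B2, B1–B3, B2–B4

Yes; width 3.

Checking the three conditions: (i) the bags cover all of {1, 2, 3, 4, 5, 6, 7}; (ii) for each edge, some bag contains both endpoints; (iii) the bags containing any fixed vertex form a subtree. All hold, so the decomposition is valid with width 4 − 1 = 3.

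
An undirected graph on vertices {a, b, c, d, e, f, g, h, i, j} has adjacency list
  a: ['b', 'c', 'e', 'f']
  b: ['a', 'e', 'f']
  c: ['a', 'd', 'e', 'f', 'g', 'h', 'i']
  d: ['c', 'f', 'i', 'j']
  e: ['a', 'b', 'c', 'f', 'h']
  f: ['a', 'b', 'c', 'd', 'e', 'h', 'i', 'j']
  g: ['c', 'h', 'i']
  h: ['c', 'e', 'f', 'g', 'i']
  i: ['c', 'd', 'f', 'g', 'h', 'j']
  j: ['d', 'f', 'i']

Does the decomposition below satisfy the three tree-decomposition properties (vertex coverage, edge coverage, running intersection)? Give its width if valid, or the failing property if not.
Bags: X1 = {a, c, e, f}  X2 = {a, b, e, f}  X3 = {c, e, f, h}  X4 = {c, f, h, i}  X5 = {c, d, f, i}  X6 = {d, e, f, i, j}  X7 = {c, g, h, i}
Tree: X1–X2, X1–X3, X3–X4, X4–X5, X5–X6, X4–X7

A tree decomposition must satisfy three properties: every vertex lies in some bag; for every edge, both endpoints lie together in some bag; and for every vertex, the bags containing it form a connected subtree. Here bags containing vertex e are not connected in the tree, so the decomposition is invalid.

No — bags containing vertex e are not connected in the tree.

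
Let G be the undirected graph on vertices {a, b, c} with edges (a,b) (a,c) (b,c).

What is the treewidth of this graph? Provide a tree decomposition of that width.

A single bag containing all 3 vertices is trivially a valid decomposition of width 2. Conversely, {a, b, c} is a clique of size 3, and the vertices of any clique must share a bag in every tree decomposition; so some bag has ≥ 3 vertices and tw(G) ≥ 2. Hence tw(G) = 2 exactly.

Treewidth 2.
One such decomposition:
Bags: B1 = {a, b, c}
Tree: (single bag)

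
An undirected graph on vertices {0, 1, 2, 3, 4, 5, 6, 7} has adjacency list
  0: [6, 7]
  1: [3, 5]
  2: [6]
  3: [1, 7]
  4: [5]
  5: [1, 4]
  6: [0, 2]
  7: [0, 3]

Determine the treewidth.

1

A width-1 tree decomposition is:
Bags: B1 = {2, 6}  B2 = {0, 6}  B3 = {0, 7}  B4 = {3, 7}  B5 = {1, 3}  B6 = {1, 5}  B7 = {4, 5}
Tree: B1–B2, B2–B3, B3–B4, B4–B5, B5–B6, B6–B7
Every bag has size at most 2, so the width is 2 − 1 = 1 and tw(G) ≤ 1. G has an edge, so its treewidth is at least 1. Combining the bounds, tw(G) = 1.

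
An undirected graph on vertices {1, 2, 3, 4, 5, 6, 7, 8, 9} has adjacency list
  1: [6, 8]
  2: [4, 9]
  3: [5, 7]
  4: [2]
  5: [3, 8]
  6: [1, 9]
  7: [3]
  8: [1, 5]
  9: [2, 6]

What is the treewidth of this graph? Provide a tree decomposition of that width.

Every bag has size at most 2, so the width is 2 − 1 = 1 and tw(G) ≤ 1. Since G has at least one edge (e.g. 4–2), it is not an edgeless graph, so tw(G) ≥ 1. Hence tw(G) = 1 exactly.

Treewidth 1.
One such decomposition:
Bags: B1 = {2, 4}  B2 = {2, 9}  B3 = {6, 9}  B4 = {1, 6}  B5 = {1, 8}  B6 = {5, 8}  B7 = {3, 5}  B8 = {3, 7}
Tree: B1–B2, B2–B3, B3–B4, B4–B5, B5–B6, B6–B7, B7–B8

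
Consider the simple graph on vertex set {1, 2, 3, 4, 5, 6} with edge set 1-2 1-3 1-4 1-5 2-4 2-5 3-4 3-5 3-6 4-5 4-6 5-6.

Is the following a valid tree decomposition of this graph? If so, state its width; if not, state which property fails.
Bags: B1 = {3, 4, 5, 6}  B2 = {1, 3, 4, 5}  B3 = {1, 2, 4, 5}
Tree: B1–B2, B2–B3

Yes; width 3.

Every vertex of G appears in some bag (union = {1, 2, 3, 4, 5, 6}); every edge is covered by a bag; and for each vertex v the set of bags containing v is connected in the bag tree. The decomposition is therefore valid. The largest bag has 4 vertices, so the width is 3.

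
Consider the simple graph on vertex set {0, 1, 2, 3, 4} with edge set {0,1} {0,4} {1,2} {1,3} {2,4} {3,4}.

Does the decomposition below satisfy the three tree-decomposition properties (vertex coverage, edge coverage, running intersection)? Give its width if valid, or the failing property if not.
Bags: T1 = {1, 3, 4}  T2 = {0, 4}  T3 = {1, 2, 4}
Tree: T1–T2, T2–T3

A tree decomposition must satisfy three properties: every vertex lies in some bag; for every edge, both endpoints lie together in some bag; and for every vertex, the bags containing it form a connected subtree. Here edge (1,0) lies in no bag, so the decomposition is invalid.

No — edge (1,0) lies in no bag.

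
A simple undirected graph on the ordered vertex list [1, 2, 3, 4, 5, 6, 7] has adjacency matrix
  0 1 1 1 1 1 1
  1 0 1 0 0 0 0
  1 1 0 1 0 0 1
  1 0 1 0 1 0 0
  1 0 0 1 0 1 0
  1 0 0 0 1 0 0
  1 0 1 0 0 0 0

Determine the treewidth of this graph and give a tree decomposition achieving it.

Treewidth 2.
Bags: B1 = {1, 4, 5}  B2 = {1, 3, 4}  B3 = {1, 3, 7}  B4 = {1, 2, 3}  B5 = {1, 5, 6}
Tree: B1–B2, B2–B3, B2–B4, B1–B5

The largest bag has 3 vertices, giving width 2; this decomposition certifies tw(G) ≤ 2. For the lower bound, the 3 vertices {1, 2, 3} are pairwise adjacent, and any tree decomposition puts a clique entirely inside one bag — forcing width ≥ 2. Hence tw(G) = 2 exactly.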